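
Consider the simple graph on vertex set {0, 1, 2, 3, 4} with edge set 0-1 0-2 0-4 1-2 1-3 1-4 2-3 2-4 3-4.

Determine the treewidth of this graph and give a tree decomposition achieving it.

Treewidth 3.
Bags: B1 = {0, 1, 2, 4}  B2 = {1, 2, 3, 4}
Tree: B1–B2

Each bag holds 4 vertices, so the decomposition has width 3, which upper-bounds the treewidth. Conversely, {0, 1, 2, 4} is a clique of size 4, and the vertices of any clique must share a bag in every tree decomposition; so some bag has ≥ 4 vertices and tw(G) ≥ 3. Therefore the treewidth is 3.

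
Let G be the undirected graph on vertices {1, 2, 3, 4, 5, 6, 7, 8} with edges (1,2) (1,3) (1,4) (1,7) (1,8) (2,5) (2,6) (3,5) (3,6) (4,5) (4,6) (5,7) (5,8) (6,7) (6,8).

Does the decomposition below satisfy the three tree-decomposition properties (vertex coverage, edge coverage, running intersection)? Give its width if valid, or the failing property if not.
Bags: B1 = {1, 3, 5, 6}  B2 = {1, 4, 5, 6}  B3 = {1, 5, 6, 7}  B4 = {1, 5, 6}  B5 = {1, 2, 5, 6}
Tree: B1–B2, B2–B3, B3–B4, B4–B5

A tree decomposition must satisfy three properties: every vertex lies in some bag; for every edge, both endpoints lie together in some bag; and for every vertex, the bags containing it form a connected subtree. Here vertex 8 appears in no bag, so the decomposition is invalid.

No — vertex 8 appears in no bag.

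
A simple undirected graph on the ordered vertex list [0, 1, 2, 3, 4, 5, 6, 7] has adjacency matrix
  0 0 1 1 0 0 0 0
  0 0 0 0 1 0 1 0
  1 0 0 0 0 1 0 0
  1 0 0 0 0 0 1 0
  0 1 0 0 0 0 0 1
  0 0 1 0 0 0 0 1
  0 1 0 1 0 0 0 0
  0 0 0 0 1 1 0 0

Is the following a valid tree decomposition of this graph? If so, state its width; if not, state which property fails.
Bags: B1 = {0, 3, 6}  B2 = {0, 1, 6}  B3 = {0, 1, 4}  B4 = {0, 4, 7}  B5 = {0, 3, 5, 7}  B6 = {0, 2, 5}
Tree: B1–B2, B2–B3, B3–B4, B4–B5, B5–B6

No — bags containing vertex 3 are not connected in the tree.

A tree decomposition must satisfy three properties: every vertex lies in some bag; for every edge, both endpoints lie together in some bag; and for every vertex, the bags containing it form a connected subtree. Here bags containing vertex 3 are not connected in the tree, so the decomposition is invalid.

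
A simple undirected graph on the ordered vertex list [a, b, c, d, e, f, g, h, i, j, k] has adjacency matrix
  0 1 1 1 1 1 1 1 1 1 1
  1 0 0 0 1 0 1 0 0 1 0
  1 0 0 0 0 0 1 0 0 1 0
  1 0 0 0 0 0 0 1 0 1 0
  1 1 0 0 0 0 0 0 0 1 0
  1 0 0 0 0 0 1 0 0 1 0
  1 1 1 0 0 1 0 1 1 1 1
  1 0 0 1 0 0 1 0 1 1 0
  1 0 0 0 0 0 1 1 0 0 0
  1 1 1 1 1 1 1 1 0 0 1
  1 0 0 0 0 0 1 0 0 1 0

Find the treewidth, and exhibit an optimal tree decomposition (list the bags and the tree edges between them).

The largest bag has 4 vertices, giving width 3; this decomposition certifies tw(G) ≤ 3. Conversely, {a, d, h, j} is a clique of size 4, and the vertices of any clique must share a bag in every tree decomposition; so some bag has ≥ 4 vertices and tw(G) ≥ 3. Hence tw(G) = 3 exactly.

Treewidth 3.
One optimal decomposition is:
Bags: B1 = {a, b, g, j}  B2 = {a, g, j, k}  B3 = {a, g, h, j}  B4 = {a, d, h, j}  B5 = {a, b, e, j}  B6 = {a, g, h, i}  B7 = {a, f, g, j}  B8 = {a, c, g, j}
Tree: B1–B2, B2–B3, B3–B4, B1–B5, B3–B6, B3–B7, B3–B8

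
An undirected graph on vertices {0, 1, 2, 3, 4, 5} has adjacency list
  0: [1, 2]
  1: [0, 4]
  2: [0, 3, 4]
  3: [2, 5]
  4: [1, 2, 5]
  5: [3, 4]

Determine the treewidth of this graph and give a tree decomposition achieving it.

Treewidth 2.
One such decomposition:
Bags: B1 = {2, 3, 5}  B2 = {2, 4, 5}  B3 = {0, 2, 4}  B4 = {0, 1, 4}
Tree: B1–B2, B2–B3, B3–B4

Each bag holds 3 vertices, so the decomposition has width 2, which upper-bounds the treewidth. The edges 3–5–4–2–3 form a cycle, so G is not a tree and its treewidth is at least 2. Hence tw(G) = 2 exactly.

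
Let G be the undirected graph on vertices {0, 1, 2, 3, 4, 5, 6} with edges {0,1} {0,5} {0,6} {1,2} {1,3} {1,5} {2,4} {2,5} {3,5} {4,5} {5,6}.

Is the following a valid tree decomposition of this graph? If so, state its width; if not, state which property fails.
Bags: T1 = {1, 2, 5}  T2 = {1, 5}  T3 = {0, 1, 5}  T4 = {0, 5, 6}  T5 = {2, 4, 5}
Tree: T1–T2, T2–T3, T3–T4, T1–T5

No — vertex 3 appears in no bag.

A tree decomposition must satisfy three properties: every vertex lies in some bag; for every edge, both endpoints lie together in some bag; and for every vertex, the bags containing it form a connected subtree. Here vertex 3 appears in no bag, so the decomposition is invalid.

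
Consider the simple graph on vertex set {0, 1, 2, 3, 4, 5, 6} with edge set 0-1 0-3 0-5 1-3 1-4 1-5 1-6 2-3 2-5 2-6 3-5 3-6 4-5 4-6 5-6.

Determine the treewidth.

3

A width-3 tree decomposition is:
Bags: B1 = {2, 3, 5, 6}  B2 = {1, 3, 5, 6}  B3 = {1, 4, 5, 6}  B4 = {0, 1, 3, 5}
Tree: B1–B2, B2–B3, B2–B4
Each bag holds 4 vertices, so the decomposition has width 3, which upper-bounds the treewidth. On the other hand G contains the 4-clique {0, 1, 3, 5}. A clique must lie in a single bag of any decomposition, so no decomposition can have width below 3. Hence tw(G) = 3 exactly.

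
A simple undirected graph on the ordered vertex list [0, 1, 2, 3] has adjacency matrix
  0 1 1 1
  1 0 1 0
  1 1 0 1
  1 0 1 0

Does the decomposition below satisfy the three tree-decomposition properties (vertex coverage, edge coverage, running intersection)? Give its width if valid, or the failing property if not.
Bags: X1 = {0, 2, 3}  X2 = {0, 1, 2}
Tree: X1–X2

Every vertex of G appears in some bag (union = {0, 1, 2, 3}); every edge is covered by a bag; and for each vertex v the set of bags containing v is connected in the bag tree. The decomposition is therefore valid. The largest bag has 3 vertices, so the width is 2.

Yes; width 2.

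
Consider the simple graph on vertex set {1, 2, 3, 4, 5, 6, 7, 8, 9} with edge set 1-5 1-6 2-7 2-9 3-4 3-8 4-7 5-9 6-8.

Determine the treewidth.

2

A width-2 tree decomposition is:
Bags: B1 = {3, 4, 8}  B2 = {4, 7, 8}  B3 = {2, 7, 8}  B4 = {2, 8, 9}  B5 = {5, 8, 9}  B6 = {1, 5, 8}  B7 = {1, 6, 8}
Tree: B1–B2, B2–B3, B3–B4, B4–B5, B5–B6, B6–B7
Each bag holds 3 vertices, so the decomposition has width 2, which upper-bounds the treewidth. The edges 8–3–4–7–2–9–5–1–6–8 form a cycle, so G is not a tree and its treewidth is at least 2. Hence tw(G) = 2 exactly.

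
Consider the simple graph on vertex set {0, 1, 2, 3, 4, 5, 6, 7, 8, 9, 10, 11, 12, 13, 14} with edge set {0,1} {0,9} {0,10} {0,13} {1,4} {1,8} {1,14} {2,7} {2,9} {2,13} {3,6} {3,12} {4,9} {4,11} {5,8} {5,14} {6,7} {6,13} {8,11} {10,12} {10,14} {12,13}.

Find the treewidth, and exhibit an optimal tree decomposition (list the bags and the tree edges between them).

Treewidth 3.
Bags: B1 = {5, 8, 11, 14}  B2 = {1, 8, 11, 14}  B3 = {1, 4, 11, 14}  B4 = {1, 4, 10, 14}  B5 = {0, 1, 4, 10}  B6 = {0, 4, 9, 10}  B7 = {0, 9, 10, 12}  B8 = {0, 9, 12, 13}  B9 = {2, 9, 12, 13}  B10 = {2, 3, 12, 13}  B11 = {2, 3, 6, 13}  B12 = {2, 3, 6, 7}
Tree: B1–B2, B2–B3, B3–B4, B4–B5, B5–B6, B6–B7, B7–B8, B8–B9, B9–B10, B10–B11, B11–B12

Each bag holds 4 vertices, so the decomposition has width 3, which upper-bounds the treewidth. For the lower bound: the 4 vertex sets {5,8,11}, {14}, {1}, {0,4,9,10} are disjoint, each induces a connected subgraph, and every pair is joined by at least one edge of G. Contracting each set to a single vertex therefore yields K_{4} as a minor, and since treewidth is minor-monotone, tw(G) ≥ tw(K_{4}) = 3. Therefore the treewidth is 3.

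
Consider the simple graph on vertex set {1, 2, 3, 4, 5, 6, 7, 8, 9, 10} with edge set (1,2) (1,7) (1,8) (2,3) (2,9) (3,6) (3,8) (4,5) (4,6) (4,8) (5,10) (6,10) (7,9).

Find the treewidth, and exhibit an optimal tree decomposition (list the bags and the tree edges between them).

Treewidth 2.
Bags: B1 = {5, 6, 10}  B2 = {4, 5, 6}  B3 = {3, 4, 6}  B4 = {3, 4, 8}  B5 = {2, 3, 8}  B6 = {1, 2, 8}  B7 = {1, 2, 9}  B8 = {1, 7, 9}
Tree: B1–B2, B2–B3, B3–B4, B4–B5, B5–B6, B6–B7, B7–B8

Every bag has size at most 3, so the width is 3 − 1 = 2 and tw(G) ≤ 2. For the lower bound, G contains the cycle 10–5–4–6–10, so G is not a forest; only forests have treewidth ≤ 1, hence tw(G) ≥ 2. Combining the bounds, tw(G) = 2.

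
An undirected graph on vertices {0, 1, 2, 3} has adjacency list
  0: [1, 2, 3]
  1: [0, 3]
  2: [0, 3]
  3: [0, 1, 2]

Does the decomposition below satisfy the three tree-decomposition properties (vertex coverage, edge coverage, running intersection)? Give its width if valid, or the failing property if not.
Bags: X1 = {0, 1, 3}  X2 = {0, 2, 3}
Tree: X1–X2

Yes; width 2.

Every vertex of G appears in some bag (union = {0, 1, 2, 3}); every edge is covered by a bag; and for each vertex v the set of bags containing v is connected in the bag tree. The decomposition is therefore valid. The largest bag has 3 vertices, so the width is 2.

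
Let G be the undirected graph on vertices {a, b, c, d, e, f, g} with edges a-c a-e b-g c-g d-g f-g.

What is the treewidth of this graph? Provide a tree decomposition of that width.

Every bag has size at most 2, so the width is 2 − 1 = 1 and tw(G) ≤ 1. G has an edge, so its treewidth is at least 1. Combining the bounds, tw(G) = 1.

Treewidth 1.
One such decomposition:
Bags: B1 = {f, g}  B2 = {c, g}  B3 = {a, c}  B4 = {b, g}  B5 = {d, g}  B6 = {a, e}
Tree: B1–B2, B2–B3, B1–B4, B4–B5, B3–B6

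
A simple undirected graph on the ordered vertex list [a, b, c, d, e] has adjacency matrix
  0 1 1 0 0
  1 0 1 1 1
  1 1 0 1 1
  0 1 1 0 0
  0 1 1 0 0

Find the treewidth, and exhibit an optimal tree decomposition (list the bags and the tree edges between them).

The largest bag has 3 vertices, giving width 2; this decomposition certifies tw(G) ≤ 2. Conversely, {b, c, d} is a clique of size 3, and the vertices of any clique must share a bag in every tree decomposition; so some bag has ≥ 3 vertices and tw(G) ≥ 2. The upper and lower bounds meet at 2, so that is the treewidth.

Treewidth 2.
Bags: B1 = {a, b, c}  B2 = {b, c, d}  B3 = {b, c, e}
Tree: B1–B2, B2–B3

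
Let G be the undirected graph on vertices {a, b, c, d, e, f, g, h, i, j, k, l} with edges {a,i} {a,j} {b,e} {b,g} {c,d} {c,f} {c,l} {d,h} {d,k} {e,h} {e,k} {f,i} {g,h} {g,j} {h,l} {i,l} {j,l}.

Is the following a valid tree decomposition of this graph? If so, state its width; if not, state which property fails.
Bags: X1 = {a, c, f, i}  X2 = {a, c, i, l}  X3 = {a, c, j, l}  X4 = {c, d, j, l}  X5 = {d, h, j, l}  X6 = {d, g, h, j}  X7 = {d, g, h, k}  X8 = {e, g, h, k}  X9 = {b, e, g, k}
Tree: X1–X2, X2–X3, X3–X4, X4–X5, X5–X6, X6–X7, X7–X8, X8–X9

Vertex coverage: the bags together contain {a, b, c, d, e, f, g, h, i, j, k, l}, the full vertex set. Edge coverage: each edge of G has both endpoints in at least one bag. Running intersection: for every vertex, the bags containing it form a connected subtree. All three properties hold, so this is a valid tree decomposition of width max|bag| − 1 = 3, and hence tw(G) ≤ 3.

Yes; width 3.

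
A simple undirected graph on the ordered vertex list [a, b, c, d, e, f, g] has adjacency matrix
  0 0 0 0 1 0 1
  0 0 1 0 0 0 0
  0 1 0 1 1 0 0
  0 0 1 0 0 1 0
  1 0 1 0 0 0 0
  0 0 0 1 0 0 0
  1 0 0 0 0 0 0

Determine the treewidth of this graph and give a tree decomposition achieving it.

Each bag holds 2 vertices, so the decomposition has width 1, which upper-bounds the treewidth. Since G has at least one edge (e.g. e–c), it is not an edgeless graph, so tw(G) ≥ 1. Hence tw(G) = 1 exactly.

Treewidth 1.
Bags: B1 = {c, e}  B2 = {a, e}  B3 = {a, g}  B4 = {c, d}  B5 = {b, c}  B6 = {d, f}
Tree: B1–B2, B2–B3, B1–B4, B1–B5, B4–B6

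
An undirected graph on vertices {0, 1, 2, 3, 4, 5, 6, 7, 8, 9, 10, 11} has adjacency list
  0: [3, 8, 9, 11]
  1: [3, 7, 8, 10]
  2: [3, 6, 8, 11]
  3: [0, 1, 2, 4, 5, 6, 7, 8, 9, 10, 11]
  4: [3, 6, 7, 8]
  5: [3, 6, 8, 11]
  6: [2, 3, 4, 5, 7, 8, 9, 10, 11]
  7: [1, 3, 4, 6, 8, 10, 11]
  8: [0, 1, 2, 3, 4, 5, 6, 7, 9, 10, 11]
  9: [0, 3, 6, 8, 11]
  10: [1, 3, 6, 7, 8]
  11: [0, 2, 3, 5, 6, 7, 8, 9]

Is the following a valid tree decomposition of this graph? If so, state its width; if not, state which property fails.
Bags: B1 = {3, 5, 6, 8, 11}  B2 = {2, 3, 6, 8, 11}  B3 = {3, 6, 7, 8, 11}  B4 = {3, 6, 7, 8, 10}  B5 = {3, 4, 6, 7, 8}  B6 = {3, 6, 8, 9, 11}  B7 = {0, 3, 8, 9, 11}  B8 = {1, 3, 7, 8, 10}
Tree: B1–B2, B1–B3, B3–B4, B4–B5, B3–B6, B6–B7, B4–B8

Yes; width 4.

Checking the three conditions: (i) the bags cover all of {0, 1, 2, 3, 4, 5, 6, 7, 8, 9, 10, 11}; (ii) for each edge, some bag contains both endpoints; (iii) the bags containing any fixed vertex form a subtree. All hold, so the decomposition is valid with width 5 − 1 = 4.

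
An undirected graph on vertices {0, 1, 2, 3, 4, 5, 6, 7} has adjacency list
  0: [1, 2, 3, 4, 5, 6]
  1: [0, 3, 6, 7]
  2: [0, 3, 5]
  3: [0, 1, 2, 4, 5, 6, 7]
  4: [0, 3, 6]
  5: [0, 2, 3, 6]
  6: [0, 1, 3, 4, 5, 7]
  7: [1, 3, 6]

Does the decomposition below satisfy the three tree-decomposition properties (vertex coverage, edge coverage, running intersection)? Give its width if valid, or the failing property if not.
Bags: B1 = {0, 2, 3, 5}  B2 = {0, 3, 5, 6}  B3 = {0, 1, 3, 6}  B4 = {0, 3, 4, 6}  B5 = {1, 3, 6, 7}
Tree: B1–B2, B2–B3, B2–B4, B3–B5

Checking the three conditions: (i) the bags cover all of {0, 1, 2, 3, 4, 5, 6, 7}; (ii) for each edge, some bag contains both endpoints; (iii) the bags containing any fixed vertex form a subtree. All hold, so the decomposition is valid with width 4 − 1 = 3.

Yes; width 3.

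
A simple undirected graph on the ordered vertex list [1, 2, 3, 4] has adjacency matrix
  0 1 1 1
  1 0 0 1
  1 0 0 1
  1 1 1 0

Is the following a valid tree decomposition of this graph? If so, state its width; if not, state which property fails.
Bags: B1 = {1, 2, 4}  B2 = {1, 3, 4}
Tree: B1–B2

Checking the three conditions: (i) the bags cover all of {1, 2, 3, 4}; (ii) for each edge, some bag contains both endpoints; (iii) the bags containing any fixed vertex form a subtree. All hold, so the decomposition is valid with width 3 − 1 = 2.

Yes; width 2.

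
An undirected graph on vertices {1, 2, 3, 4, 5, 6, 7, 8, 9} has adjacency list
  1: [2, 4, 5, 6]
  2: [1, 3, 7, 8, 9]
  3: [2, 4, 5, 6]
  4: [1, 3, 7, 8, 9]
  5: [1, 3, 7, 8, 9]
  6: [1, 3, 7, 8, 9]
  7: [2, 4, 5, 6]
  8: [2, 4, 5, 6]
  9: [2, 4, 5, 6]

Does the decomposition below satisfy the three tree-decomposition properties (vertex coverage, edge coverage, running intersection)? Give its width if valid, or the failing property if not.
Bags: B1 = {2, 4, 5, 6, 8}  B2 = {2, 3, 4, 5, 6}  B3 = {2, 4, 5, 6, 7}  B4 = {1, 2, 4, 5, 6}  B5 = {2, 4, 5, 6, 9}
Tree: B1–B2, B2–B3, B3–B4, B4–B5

Yes; width 4.

Every vertex of G appears in some bag (union = {1, 2, 3, 4, 5, 6, 7, 8, 9}); every edge is covered by a bag; and for each vertex v the set of bags containing v is connected in the bag tree. The decomposition is therefore valid. The largest bag has 5 vertices, so the width is 4.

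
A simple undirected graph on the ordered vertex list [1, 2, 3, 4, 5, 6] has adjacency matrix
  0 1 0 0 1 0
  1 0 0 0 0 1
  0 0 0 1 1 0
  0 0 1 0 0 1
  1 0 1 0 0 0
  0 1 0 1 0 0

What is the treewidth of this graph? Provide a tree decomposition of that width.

The largest bag has 3 vertices, giving width 2; this decomposition certifies tw(G) ≤ 2. The edges 4–6–2–1–5–3–4 form a cycle, so G is not a tree and its treewidth is at least 2. The upper and lower bounds meet at 2, so that is the treewidth.

Treewidth 2.
One optimal decomposition is:
Bags: B1 = {2, 4, 6}  B2 = {1, 2, 4}  B3 = {1, 4, 5}  B4 = {3, 4, 5}
Tree: B1–B2, B2–B3, B3–B4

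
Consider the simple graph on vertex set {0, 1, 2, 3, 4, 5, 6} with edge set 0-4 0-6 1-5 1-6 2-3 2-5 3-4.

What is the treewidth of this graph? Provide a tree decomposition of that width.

Every bag has size at most 3, so the width is 3 − 1 = 2 and tw(G) ≤ 2. For the lower bound, G contains the cycle 3–4–0–6–1–5–2–3, so G is not a forest; only forests have treewidth ≤ 1, hence tw(G) ≥ 2. Therefore the treewidth is 2.

Treewidth 2.
One optimal decomposition is:
Bags: B1 = {0, 3, 4}  B2 = {0, 3, 6}  B3 = {1, 3, 6}  B4 = {1, 3, 5}  B5 = {2, 3, 5}
Tree: B1–B2, B2–B3, B3–B4, B4–B5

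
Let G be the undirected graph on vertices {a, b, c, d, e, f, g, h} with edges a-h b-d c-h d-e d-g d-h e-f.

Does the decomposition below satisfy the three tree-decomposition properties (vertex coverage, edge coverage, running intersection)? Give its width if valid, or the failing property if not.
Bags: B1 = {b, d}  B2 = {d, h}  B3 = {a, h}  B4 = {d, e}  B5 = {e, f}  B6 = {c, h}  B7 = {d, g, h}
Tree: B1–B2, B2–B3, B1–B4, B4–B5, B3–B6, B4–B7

A tree decomposition must satisfy three properties: every vertex lies in some bag; for every edge, both endpoints lie together in some bag; and for every vertex, the bags containing it form a connected subtree. Here bags containing vertex h are not connected in the tree, so the decomposition is invalid.

No — bags containing vertex h are not connected in the tree.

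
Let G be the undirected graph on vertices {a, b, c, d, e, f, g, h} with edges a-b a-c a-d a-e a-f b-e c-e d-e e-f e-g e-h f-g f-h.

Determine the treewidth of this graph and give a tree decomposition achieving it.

Treewidth 2.
Bags: B1 = {a, b, e}  B2 = {a, d, e}  B3 = {a, e, f}  B4 = {e, f, h}  B5 = {e, f, g}  B6 = {a, c, e}
Tree: B1–B2, B2–B3, B3–B4, B4–B5, B1–B6

The largest bag has 3 vertices, giving width 2; this decomposition certifies tw(G) ≤ 2. On the other hand G contains the 3-clique {e, f, g}. A clique must lie in a single bag of any decomposition, so no decomposition can have width below 2. The upper and lower bounds meet at 2, so that is the treewidth.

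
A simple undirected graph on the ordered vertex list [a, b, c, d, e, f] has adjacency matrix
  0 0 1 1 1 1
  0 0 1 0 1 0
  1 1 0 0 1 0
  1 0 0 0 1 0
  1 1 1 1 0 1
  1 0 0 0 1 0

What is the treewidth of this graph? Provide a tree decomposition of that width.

Treewidth 2.
One such decomposition:
Bags: B1 = {b, c, e}  B2 = {a, c, e}  B3 = {a, e, f}  B4 = {a, d, e}
Tree: B1–B2, B2–B3, B3–B4

The largest bag has 3 vertices, giving width 2; this decomposition certifies tw(G) ≤ 2. Conversely, {a, d, e} is a clique of size 3, and the vertices of any clique must share a bag in every tree decomposition; so some bag has ≥ 3 vertices and tw(G) ≥ 2. The upper and lower bounds meet at 2, so that is the treewidth.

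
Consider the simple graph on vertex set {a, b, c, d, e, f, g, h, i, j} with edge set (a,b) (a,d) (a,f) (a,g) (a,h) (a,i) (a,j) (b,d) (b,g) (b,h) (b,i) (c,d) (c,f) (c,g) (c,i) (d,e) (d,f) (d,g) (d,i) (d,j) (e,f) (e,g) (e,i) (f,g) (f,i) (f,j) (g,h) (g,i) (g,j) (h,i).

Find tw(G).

A width-4 tree decomposition is:
Bags: B1 = {a, d, f, g, i}  B2 = {a, b, d, g, i}  B3 = {a, d, f, g, j}  B4 = {a, b, g, h, i}  B5 = {d, e, f, g, i}  B6 = {c, d, f, g, i}
Tree: B1–B2, B1–B3, B2–B4, B1–B5, B5–B6
Each bag holds 5 vertices, so the decomposition has width 4, which upper-bounds the treewidth. On the other hand G contains the 5-clique {a, d, f, g, j}. A clique must lie in a single bag of any decomposition, so no decomposition can have width below 4. The upper and lower bounds meet at 4, so that is the treewidth.

4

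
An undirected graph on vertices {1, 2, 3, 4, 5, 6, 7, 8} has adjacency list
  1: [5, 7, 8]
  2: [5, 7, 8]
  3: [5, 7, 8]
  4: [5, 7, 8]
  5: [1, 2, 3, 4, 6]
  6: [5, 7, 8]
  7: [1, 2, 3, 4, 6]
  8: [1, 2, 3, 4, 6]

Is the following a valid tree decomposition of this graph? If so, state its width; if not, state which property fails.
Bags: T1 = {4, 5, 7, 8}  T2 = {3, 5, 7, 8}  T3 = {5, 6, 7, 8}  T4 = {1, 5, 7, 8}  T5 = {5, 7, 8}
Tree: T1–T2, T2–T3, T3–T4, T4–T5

No — vertex 2 appears in no bag.

A tree decomposition must satisfy three properties: every vertex lies in some bag; for every edge, both endpoints lie together in some bag; and for every vertex, the bags containing it form a connected subtree. Here vertex 2 appears in no bag, so the decomposition is invalid.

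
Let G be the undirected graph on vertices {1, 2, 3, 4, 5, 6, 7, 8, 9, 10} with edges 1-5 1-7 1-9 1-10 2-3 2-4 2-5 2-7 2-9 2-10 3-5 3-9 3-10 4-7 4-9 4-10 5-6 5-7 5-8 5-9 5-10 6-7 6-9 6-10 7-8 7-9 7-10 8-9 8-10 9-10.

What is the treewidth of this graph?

4

A width-4 tree decomposition is:
Bags: B1 = {2, 5, 7, 9, 10}  B2 = {5, 6, 7, 9, 10}  B3 = {2, 4, 7, 9, 10}  B4 = {2, 3, 5, 9, 10}  B5 = {5, 7, 8, 9, 10}  B6 = {1, 5, 7, 9, 10}
Tree: B1–B2, B1–B3, B1–B4, B1–B5, B1–B6
Every bag has size at most 5, so the width is 5 − 1 = 4 and tw(G) ≤ 4. Conversely, {2, 4, 7, 9, 10} is a clique of size 5, and the vertices of any clique must share a bag in every tree decomposition; so some bag has ≥ 5 vertices and tw(G) ≥ 4. Therefore the treewidth is 4.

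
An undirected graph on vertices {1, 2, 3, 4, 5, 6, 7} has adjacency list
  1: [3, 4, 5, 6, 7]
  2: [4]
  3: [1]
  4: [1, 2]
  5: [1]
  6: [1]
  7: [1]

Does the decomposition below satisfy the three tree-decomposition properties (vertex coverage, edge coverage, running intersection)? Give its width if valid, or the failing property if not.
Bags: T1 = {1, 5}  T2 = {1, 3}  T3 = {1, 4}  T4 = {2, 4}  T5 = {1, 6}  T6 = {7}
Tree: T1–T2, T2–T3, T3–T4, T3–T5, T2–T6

No — edge (1,7) lies in no bag.

A tree decomposition must satisfy three properties: every vertex lies in some bag; for every edge, both endpoints lie together in some bag; and for every vertex, the bags containing it form a connected subtree. Here edge (1,7) lies in no bag, so the decomposition is invalid.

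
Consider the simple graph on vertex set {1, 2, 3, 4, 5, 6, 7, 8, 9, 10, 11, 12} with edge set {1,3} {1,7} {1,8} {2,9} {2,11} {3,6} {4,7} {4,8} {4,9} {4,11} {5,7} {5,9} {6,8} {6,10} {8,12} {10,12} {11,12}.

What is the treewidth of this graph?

A width-3 tree decomposition is:
Bags: B1 = {1, 3, 6, 10}  B2 = {1, 6, 8, 10}  B3 = {1, 8, 10, 12}  B4 = {1, 7, 8, 12}  B5 = {4, 7, 8, 12}  B6 = {4, 7, 11, 12}  B7 = {4, 5, 7, 11}  B8 = {4, 5, 9, 11}  B9 = {2, 5, 9, 11}
Tree: B1–B2, B2–B3, B3–B4, B4–B5, B5–B6, B6–B7, B7–B8, B8–B9
The largest bag has 4 vertices, giving width 3; this decomposition certifies tw(G) ≤ 3. For the lower bound: the 4 vertex sets {3,6,10}, {1}, {8}, {4,7,11,12} are disjoint, each induces a connected subgraph, and every pair is joined by at least one edge of G. Contracting each set to a single vertex therefore yields K_{4} as a minor, and since treewidth is minor-monotone, tw(G) ≥ tw(K_{4}) = 3. Combining the bounds, tw(G) = 3.

3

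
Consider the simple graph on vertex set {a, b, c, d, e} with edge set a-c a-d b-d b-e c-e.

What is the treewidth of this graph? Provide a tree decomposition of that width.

Treewidth 2.
One optimal decomposition is:
Bags: B1 = {b, c, e}  B2 = {a, b, c}  B3 = {a, b, d}
Tree: B1–B2, B2–B3

Each bag holds 3 vertices, so the decomposition has width 2, which upper-bounds the treewidth. For the lower bound, G contains the cycle b–e–c–a–d–b, so G is not a forest; only forests have treewidth ≤ 1, hence tw(G) ≥ 2. Therefore the treewidth is 2.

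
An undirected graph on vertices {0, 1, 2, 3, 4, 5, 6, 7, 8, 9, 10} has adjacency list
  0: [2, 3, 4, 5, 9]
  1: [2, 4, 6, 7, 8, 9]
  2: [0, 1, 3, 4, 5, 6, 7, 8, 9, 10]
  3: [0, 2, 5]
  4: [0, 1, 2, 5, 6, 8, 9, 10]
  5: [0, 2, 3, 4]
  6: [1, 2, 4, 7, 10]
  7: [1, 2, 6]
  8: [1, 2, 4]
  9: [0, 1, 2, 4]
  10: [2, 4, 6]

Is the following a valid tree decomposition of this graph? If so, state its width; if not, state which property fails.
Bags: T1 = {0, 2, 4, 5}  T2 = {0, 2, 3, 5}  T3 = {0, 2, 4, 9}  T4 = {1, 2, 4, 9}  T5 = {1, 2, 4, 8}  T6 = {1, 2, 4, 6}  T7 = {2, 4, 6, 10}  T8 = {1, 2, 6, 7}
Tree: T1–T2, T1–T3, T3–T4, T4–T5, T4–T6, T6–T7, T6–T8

Vertex coverage: the bags together contain {0, 1, 2, 3, 4, 5, 6, 7, 8, 9, 10}, the full vertex set. Edge coverage: each edge of G has both endpoints in at least one bag. Running intersection: for every vertex, the bags containing it form a connected subtree. All three properties hold, so this is a valid tree decomposition of width max|bag| − 1 = 3, and hence tw(G) ≤ 3.

Yes; width 3.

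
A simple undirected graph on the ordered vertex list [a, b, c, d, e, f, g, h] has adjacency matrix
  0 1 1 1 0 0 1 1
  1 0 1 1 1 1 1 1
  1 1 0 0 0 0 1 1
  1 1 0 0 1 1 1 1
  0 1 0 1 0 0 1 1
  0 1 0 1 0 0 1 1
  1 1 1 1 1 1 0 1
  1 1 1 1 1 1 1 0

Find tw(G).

4

A width-4 tree decomposition is:
Bags: B1 = {b, d, e, g, h}  B2 = {b, d, f, g, h}  B3 = {a, b, d, g, h}  B4 = {a, b, c, g, h}
Tree: B1–B2, B1–B3, B3–B4
Each bag holds 5 vertices, so the decomposition has width 4, which upper-bounds the treewidth. Conversely, {b, d, e, g, h} is a clique of size 5, and the vertices of any clique must share a bag in every tree decomposition; so some bag has ≥ 5 vertices and tw(G) ≥ 4. Hence tw(G) = 4 exactly.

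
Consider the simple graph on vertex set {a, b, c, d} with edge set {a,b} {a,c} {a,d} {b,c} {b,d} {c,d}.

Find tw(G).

3

A width-3 tree decomposition is:
Bags: B1 = {a, b, c, d}
Tree: (single bag)
A single bag containing all 4 vertices is trivially a valid decomposition of width 3. On the other hand G contains the 4-clique {a, b, c, d}. A clique must lie in a single bag of any decomposition, so no decomposition can have width below 3. Therefore the treewidth is 3.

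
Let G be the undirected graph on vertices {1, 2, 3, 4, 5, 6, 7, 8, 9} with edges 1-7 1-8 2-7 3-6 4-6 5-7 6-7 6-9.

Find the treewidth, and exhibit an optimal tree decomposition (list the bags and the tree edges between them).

Treewidth 1.
Bags: B1 = {2, 7}  B2 = {6, 7}  B3 = {1, 7}  B4 = {3, 6}  B5 = {6, 9}  B6 = {1, 8}  B7 = {4, 6}  B8 = {5, 7}
Tree: B1–B2, B1–B3, B2–B4, B4–B5, B3–B6, B2–B7, B3–B8

Each bag holds 2 vertices, so the decomposition has width 1, which upper-bounds the treewidth. Since G has at least one edge (e.g. 7–2), it is not an edgeless graph, so tw(G) ≥ 1. Hence tw(G) = 1 exactly.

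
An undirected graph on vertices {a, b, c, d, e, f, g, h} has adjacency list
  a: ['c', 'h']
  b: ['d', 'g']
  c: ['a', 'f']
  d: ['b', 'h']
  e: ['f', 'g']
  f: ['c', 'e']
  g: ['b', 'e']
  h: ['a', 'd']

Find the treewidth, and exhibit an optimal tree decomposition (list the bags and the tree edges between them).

Every bag has size at most 3, so the width is 3 − 1 = 2 and tw(G) ≤ 2. Since d–b–g–e–f–c–a–h–d is a cycle in G, G is not acyclic. Forests are exactly the graphs of treewidth ≤ 1, so tw(G) ≥ 2. Combining the bounds, tw(G) = 2.

Treewidth 2.
One such decomposition:
Bags: B1 = {b, d, g}  B2 = {d, e, g}  B3 = {d, e, f}  B4 = {c, d, f}  B5 = {a, c, d}  B6 = {a, d, h}
Tree: B1–B2, B2–B3, B3–B4, B4–B5, B5–B6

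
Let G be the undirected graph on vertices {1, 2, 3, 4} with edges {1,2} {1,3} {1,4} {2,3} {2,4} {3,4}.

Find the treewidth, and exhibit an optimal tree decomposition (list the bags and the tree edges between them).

Treewidth 3.
One optimal decomposition is:
Bags: B1 = {1, 2, 3, 4}
Tree: (single bag)

A single bag containing all 4 vertices is trivially a valid decomposition of width 3. For the lower bound, the 4 vertices {1, 2, 3, 4} are pairwise adjacent, and any tree decomposition puts a clique entirely inside one bag — forcing width ≥ 3. Hence tw(G) = 3 exactly.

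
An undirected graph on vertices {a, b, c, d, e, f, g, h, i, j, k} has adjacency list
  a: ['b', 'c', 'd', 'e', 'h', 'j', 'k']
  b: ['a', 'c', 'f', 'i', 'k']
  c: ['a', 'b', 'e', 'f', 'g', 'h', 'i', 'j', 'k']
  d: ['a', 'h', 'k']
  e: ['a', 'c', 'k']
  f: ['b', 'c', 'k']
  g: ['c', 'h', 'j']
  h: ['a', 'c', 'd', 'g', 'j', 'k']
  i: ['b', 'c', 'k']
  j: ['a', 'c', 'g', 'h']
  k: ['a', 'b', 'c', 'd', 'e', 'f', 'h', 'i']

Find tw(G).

3

A width-3 tree decomposition is:
Bags: B1 = {a, c, h, k}  B2 = {a, c, e, k}  B3 = {a, c, h, j}  B4 = {a, b, c, k}  B5 = {b, c, i, k}  B6 = {a, d, h, k}  B7 = {c, g, h, j}  B8 = {b, c, f, k}
Tree: B1–B2, B1–B3, B2–B4, B4–B5, B1–B6, B3–B7, B4–B8
Each bag holds 4 vertices, so the decomposition has width 3, which upper-bounds the treewidth. Conversely, {a, d, h, k} is a clique of size 4, and the vertices of any clique must share a bag in every tree decomposition; so some bag has ≥ 4 vertices and tw(G) ≥ 3. The upper and lower bounds meet at 3, so that is the treewidth.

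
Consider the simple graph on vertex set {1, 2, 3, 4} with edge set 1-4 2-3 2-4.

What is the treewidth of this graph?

A width-1 tree decomposition is:
Bags: B1 = {2, 3}  B2 = {2, 4}  B3 = {1, 4}
Tree: B1–B2, B2–B3
Each bag holds 2 vertices, so the decomposition has width 1, which upper-bounds the treewidth. Any graph with an edge has treewidth ≥ 1, and G has the edge 3–2. Combining the bounds, tw(G) = 1.

1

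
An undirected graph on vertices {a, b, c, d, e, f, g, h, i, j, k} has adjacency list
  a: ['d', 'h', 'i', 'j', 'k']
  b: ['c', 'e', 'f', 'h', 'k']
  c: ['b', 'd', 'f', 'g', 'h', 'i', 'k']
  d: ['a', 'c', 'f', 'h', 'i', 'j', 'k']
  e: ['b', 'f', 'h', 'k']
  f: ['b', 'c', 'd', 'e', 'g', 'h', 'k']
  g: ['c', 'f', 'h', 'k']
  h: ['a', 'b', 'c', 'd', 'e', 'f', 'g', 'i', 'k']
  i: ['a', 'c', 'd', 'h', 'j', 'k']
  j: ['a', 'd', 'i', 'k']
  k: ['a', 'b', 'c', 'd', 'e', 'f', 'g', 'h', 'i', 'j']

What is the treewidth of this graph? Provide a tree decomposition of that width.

Treewidth 4.
Bags: B1 = {c, d, f, h, k}  B2 = {c, f, g, h, k}  B3 = {c, d, h, i, k}  B4 = {a, d, h, i, k}  B5 = {b, c, f, h, k}  B6 = {b, e, f, h, k}  B7 = {a, d, i, j, k}
Tree: B1–B2, B1–B3, B3–B4, B1–B5, B5–B6, B4–B7

The largest bag has 5 vertices, giving width 4; this decomposition certifies tw(G) ≤ 4. Conversely, {a, d, i, j, k} is a clique of size 5, and the vertices of any clique must share a bag in every tree decomposition; so some bag has ≥ 5 vertices and tw(G) ≥ 4. Hence tw(G) = 4 exactly.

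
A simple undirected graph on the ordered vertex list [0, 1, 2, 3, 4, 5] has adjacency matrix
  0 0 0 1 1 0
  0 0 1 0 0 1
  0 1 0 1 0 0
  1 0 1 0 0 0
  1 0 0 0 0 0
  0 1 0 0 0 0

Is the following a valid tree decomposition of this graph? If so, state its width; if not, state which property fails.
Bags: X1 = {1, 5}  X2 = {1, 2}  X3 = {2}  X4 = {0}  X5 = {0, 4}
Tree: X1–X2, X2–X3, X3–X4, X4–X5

A tree decomposition must satisfy three properties: every vertex lies in some bag; for every edge, both endpoints lie together in some bag; and for every vertex, the bags containing it form a connected subtree. Here vertex 3 appears in no bag, so the decomposition is invalid.

No — vertex 3 appears in no bag.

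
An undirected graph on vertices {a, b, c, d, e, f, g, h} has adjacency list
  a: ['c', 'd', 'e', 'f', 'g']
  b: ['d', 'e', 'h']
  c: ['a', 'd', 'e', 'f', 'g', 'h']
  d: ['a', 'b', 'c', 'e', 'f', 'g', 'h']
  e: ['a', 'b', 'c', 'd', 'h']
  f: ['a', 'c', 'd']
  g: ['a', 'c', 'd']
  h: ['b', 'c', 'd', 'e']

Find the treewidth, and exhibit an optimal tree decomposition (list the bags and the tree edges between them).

Each bag holds 4 vertices, so the decomposition has width 3, which upper-bounds the treewidth. Conversely, {c, d, e, h} is a clique of size 4, and the vertices of any clique must share a bag in every tree decomposition; so some bag has ≥ 4 vertices and tw(G) ≥ 3. Combining the bounds, tw(G) = 3.

Treewidth 3.
One optimal decomposition is:
Bags: B1 = {a, c, d, f}  B2 = {a, c, d, e}  B3 = {c, d, e, h}  B4 = {b, d, e, h}  B5 = {a, c, d, g}
Tree: B1–B2, B2–B3, B3–B4, B2–B5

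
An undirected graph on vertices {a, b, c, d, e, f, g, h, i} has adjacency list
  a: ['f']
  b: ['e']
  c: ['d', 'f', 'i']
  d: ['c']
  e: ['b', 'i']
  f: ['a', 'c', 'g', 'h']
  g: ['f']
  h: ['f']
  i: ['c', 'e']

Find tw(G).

1

A width-1 tree decomposition is:
Bags: B1 = {c, i}  B2 = {c, f}  B3 = {f, h}  B4 = {e, i}  B5 = {f, g}  B6 = {a, f}  B7 = {c, d}  B8 = {b, e}
Tree: B1–B2, B2–B3, B1–B4, B3–B5, B5–B6, B1–B7, B4–B8
Every bag has size at most 2, so the width is 2 − 1 = 1 and tw(G) ≤ 1. Since G has at least one edge (e.g. c–i), it is not an edgeless graph, so tw(G) ≥ 1. Therefore the treewidth is 1.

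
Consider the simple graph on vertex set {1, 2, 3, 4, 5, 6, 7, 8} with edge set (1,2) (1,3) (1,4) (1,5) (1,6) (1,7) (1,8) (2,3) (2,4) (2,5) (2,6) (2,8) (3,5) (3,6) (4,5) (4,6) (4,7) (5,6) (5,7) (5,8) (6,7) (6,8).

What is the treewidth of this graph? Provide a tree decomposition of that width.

Treewidth 4.
Bags: B1 = {1, 2, 5, 6, 8}  B2 = {1, 2, 4, 5, 6}  B3 = {1, 4, 5, 6, 7}  B4 = {1, 2, 3, 5, 6}
Tree: B1–B2, B2–B3, B2–B4

Every bag has size at most 5, so the width is 5 − 1 = 4 and tw(G) ≤ 4. For the lower bound, the 5 vertices {1, 2, 5, 6, 8} are pairwise adjacent, and any tree decomposition puts a clique entirely inside one bag — forcing width ≥ 4. Hence tw(G) = 4 exactly.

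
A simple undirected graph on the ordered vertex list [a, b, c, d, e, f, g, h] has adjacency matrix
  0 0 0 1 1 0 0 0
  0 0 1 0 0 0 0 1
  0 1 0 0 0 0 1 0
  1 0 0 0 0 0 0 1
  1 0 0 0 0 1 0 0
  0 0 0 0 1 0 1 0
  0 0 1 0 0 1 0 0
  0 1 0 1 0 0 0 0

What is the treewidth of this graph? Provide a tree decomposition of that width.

Treewidth 2.
One such decomposition:
Bags: B1 = {b, c, g}  B2 = {b, g, h}  B3 = {d, g, h}  B4 = {a, d, g}  B5 = {a, e, g}  B6 = {e, f, g}
Tree: B1–B2, B2–B3, B3–B4, B4–B5, B5–B6

Every bag has size at most 3, so the width is 3 − 1 = 2 and tw(G) ≤ 2. The edges g–c–b–h–d–a–e–f–g form a cycle, so G is not a tree and its treewidth is at least 2. Combining the bounds, tw(G) = 2.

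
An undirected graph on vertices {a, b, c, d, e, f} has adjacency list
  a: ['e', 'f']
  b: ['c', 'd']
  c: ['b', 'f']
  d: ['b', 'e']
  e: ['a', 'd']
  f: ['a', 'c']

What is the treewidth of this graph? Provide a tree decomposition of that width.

Treewidth 2.
One such decomposition:
Bags: B1 = {a, c, f}  B2 = {a, c, e}  B3 = {c, d, e}  B4 = {b, c, d}
Tree: B1–B2, B2–B3, B3–B4

The largest bag has 3 vertices, giving width 2; this decomposition certifies tw(G) ≤ 2. The edges c–f–a–e–d–b–c form a cycle, so G is not a tree and its treewidth is at least 2. Therefore the treewidth is 2.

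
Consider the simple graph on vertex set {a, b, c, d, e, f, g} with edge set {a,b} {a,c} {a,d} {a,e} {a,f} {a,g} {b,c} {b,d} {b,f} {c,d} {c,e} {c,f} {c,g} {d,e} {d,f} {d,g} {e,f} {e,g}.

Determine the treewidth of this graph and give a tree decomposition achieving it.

The largest bag has 5 vertices, giving width 4; this decomposition certifies tw(G) ≤ 4. For the lower bound, the 5 vertices {a, c, d, e, g} are pairwise adjacent, and any tree decomposition puts a clique entirely inside one bag — forcing width ≥ 4. Combining the bounds, tw(G) = 4.

Treewidth 4.
One such decomposition:
Bags: B1 = {a, c, d, e, f}  B2 = {a, b, c, d, f}  B3 = {a, c, d, e, g}
Tree: B1–B2, B1–B3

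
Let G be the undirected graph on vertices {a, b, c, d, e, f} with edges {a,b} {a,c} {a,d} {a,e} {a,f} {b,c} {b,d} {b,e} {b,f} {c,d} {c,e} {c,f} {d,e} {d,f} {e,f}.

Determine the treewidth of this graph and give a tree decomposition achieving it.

Treewidth 5.
One such decomposition:
Bags: B1 = {a, b, c, d, e, f}
Tree: (single bag)

With just one bag of size 6, the width is 6 − 1 = 5, so tw(G) ≤ 5. On the other hand G contains the 6-clique {a, b, c, d, e, f}. A clique must lie in a single bag of any decomposition, so no decomposition can have width below 5. Combining the bounds, tw(G) = 5.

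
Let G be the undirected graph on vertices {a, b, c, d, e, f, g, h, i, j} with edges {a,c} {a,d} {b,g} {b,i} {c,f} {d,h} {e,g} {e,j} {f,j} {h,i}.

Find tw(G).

2

A width-2 tree decomposition is:
Bags: B1 = {e, f, j}  B2 = {c, e, f}  B3 = {a, c, e}  B4 = {a, d, e}  B5 = {d, e, h}  B6 = {e, h, i}  B7 = {b, e, i}  B8 = {b, e, g}
Tree: B1–B2, B2–B3, B3–B4, B4–B5, B5–B6, B6–B7, B7–B8
Every bag has size at most 3, so the width is 3 − 1 = 2 and tw(G) ≤ 2. Since e–j–f–c–a–d–h–i–b–g–e is a cycle in G, G is not acyclic. Forests are exactly the graphs of treewidth ≤ 1, so tw(G) ≥ 2. The upper and lower bounds meet at 2, so that is the treewidth.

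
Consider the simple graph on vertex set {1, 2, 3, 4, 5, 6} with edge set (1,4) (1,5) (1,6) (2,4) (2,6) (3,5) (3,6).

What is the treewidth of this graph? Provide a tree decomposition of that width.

Treewidth 2.
One such decomposition:
Bags: B1 = {2, 4, 6}  B2 = {1, 4, 6}  B3 = {1, 3, 6}  B4 = {1, 3, 5}
Tree: B1–B2, B2–B3, B3–B4

Every bag has size at most 3, so the width is 3 − 1 = 2 and tw(G) ≤ 2. For the lower bound, G contains the cycle 2–4–1–6–2, so G is not a forest; only forests have treewidth ≤ 1, hence tw(G) ≥ 2. The upper and lower bounds meet at 2, so that is the treewidth.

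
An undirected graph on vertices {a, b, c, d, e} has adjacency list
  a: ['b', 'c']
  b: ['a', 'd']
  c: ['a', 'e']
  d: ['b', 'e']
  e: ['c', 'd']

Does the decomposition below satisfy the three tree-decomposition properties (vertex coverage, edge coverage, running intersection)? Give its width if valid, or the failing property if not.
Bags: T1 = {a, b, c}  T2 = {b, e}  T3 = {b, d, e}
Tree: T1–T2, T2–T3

No — edge (c,e) lies in no bag.

A tree decomposition must satisfy three properties: every vertex lies in some bag; for every edge, both endpoints lie together in some bag; and for every vertex, the bags containing it form a connected subtree. Here edge (c,e) lies in no bag, so the decomposition is invalid.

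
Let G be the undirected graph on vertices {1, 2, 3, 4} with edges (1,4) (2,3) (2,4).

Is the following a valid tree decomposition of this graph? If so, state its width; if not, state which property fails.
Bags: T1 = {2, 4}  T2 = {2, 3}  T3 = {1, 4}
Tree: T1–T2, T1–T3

Yes; width 1.

Every vertex of G appears in some bag (union = {1, 2, 3, 4}); every edge is covered by a bag; and for each vertex v the set of bags containing v is connected in the bag tree. The decomposition is therefore valid. The largest bag has 2 vertices, so the width is 1.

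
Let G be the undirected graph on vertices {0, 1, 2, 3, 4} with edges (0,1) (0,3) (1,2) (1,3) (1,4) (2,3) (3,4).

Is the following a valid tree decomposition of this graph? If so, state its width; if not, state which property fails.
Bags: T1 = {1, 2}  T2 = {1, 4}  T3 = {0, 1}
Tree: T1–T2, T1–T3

No — vertex 3 appears in no bag.

A tree decomposition must satisfy three properties: every vertex lies in some bag; for every edge, both endpoints lie together in some bag; and for every vertex, the bags containing it form a connected subtree. Here vertex 3 appears in no bag, so the decomposition is invalid.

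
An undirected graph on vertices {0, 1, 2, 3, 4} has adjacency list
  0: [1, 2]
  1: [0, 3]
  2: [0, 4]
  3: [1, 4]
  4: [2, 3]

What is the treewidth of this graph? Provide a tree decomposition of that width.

Each bag holds 3 vertices, so the decomposition has width 2, which upper-bounds the treewidth. The edges 2–0–1–3–4–2 form a cycle, so G is not a tree and its treewidth is at least 2. The upper and lower bounds meet at 2, so that is the treewidth.

Treewidth 2.
Bags: B1 = {0, 1, 2}  B2 = {1, 2, 3}  B3 = {2, 3, 4}
Tree: B1–B2, B2–B3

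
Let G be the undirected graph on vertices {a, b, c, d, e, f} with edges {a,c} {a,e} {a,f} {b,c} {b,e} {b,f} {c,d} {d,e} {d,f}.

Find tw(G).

A width-3 tree decomposition is:
Bags: B1 = {a, c, e, f}  B2 = {b, c, e, f}  B3 = {c, d, e, f}
Tree: B1–B2, B2–B3
The largest bag has 4 vertices, giving width 3; this decomposition certifies tw(G) ≤ 3. For the lower bound: the 4 vertex sets {a,f}, {b,c}, {e}, {d} are disjoint, each induces a connected subgraph, and every pair is joined by at least one edge of G. Contracting each set to a single vertex therefore yields K_{4} as a minor, and since treewidth is minor-monotone, tw(G) ≥ tw(K_{4}) = 3. Combining the bounds, tw(G) = 3.

3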